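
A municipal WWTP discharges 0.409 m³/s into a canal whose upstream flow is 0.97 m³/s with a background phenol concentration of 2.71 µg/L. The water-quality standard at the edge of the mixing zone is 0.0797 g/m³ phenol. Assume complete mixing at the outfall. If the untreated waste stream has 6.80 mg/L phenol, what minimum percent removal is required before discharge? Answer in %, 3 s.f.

2.71 µg/L = 0.00271 mg/L.
Mass balance: 0.0797·1.379 = 0.409·Cₑ + 0.97·0.00271.
Cₑ = (0.1099 − 0.002629) / 0.409 = 0.2623 mg/L.
Required removal = 1 − 0.2623/6.80 = 96.14 %.

96.1 %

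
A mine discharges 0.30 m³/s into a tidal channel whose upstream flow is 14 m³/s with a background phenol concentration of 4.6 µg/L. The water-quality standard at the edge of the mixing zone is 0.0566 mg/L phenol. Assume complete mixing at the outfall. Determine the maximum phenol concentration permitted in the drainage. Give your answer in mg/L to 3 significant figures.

2.48 mg/L

4.6 µg/L = 0.0046 mg/L.
Mass balance: 0.0566·14.3 = 0.3·Cₑ + 14·0.0046.
Cₑ = (0.8094 − 0.0644) / 0.3 = 2.483 mg/L.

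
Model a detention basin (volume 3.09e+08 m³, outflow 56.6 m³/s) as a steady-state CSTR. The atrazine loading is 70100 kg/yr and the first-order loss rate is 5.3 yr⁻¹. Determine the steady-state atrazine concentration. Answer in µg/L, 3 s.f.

Outflow Q = 56.6 m³/s × 3.156e+07 s/yr = 1.786e+09 m³/yr.
Steady-state CSTR mass balance: W = Q·C + k·V·C, so C = W/(Q + kV).
Q + kV = 1.786e+09 + 5.3·3.09e+08 = 3.424e+09 m³/yr.
C = 70100/3.424e+09 = 2.047e-05 kg/m³ = 0.02047 mg/L = 20.47 µg/L.

20.5 µg/L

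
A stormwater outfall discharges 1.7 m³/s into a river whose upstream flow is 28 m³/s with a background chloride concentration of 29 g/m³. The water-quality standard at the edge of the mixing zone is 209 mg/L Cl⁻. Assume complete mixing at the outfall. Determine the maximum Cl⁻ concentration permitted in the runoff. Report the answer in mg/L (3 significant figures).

3170 mg/L

Mass balance: 209·29.7 = 1.7·Cₑ + 28·29.
Cₑ = (6207 − 812) / 1.7 = 3174 mg/L.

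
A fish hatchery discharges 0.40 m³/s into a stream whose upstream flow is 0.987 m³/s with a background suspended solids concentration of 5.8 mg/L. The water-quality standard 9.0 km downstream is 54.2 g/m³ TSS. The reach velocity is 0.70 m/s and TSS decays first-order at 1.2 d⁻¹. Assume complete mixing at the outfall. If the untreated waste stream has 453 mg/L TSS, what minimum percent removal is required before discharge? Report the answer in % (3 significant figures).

53.6 %

Travel time to the compliance point: t = 9000/0.70 = 1.286e+04 s = 0.1488 d; decay factor exp(−1.2·0.1488) = 0.8365.
So the concentration just after mixing may be at most 54.2/0.8365 = 64.8 mg/L.
Mass balance: 64.8·1.387 = 0.4·Cₑ + 0.987·5.8.
Cₑ = (89.87 − 5.725) / 0.4 = 210.4 mg/L.
Required removal = 1 − 210.4/453 = 53.56 %.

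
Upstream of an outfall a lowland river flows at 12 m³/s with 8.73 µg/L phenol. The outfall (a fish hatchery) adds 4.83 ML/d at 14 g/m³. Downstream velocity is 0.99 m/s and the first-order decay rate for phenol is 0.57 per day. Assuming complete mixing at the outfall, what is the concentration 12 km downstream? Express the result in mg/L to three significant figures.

4.83 ML/d = 0.0559 m³/s.
8.73 µg/L = 0.00873 mg/L.
After complete mixing, C₀ = (0.0559·14 + 12·0.00873) / 12.06 = 0.07361 mg/L.
Travel time t = 1.2e+04 m / 0.99 m/s = 1.212e+04 s = 0.1403 d.
C = 0.07361·exp(−0.57·0.1403) = 0.07361·0.9231 = 0.06795 mg/L.

0.0680 mg/L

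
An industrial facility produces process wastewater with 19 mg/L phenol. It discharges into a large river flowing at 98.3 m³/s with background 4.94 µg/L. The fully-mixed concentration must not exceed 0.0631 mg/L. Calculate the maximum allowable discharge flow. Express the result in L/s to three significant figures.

302 L/s

4.94 µg/L = 0.00494 mg/L.
Mass balance at complete mixing: C_std·(Q_w + Q_r) = Q_w·C_e + Q_r·C_b.
Rearranging, Q_w = Q_r·(C_std − C_b)/(C_e − C_std) = 98.3·(0.0631 − 0.00494) / (19 − 0.0631) = 0.3019 m³/s.
= 301.9 L/s.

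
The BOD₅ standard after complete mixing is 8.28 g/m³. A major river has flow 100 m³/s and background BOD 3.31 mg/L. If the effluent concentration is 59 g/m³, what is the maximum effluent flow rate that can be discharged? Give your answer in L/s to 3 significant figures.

9800 L/s

Mass balance at complete mixing: C_std·(Q_w + Q_r) = Q_w·C_e + Q_r·C_b.
Rearranging, Q_w = Q_r·(C_std − C_b)/(C_e − C_std) = 100·(8.28 − 3.31) / (59 − 8.28) = 9.799 m³/s.
= 9799 L/s.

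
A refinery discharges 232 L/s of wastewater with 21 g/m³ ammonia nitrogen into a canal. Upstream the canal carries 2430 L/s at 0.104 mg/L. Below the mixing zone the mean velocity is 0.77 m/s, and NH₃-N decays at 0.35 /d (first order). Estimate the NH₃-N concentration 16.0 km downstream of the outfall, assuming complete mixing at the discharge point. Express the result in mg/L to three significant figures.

232 L/s = 0.232 m³/s.
2430 L/s = 2.43 m³/s.
After complete mixing, C₀ = (0.232·21 + 2.43·0.104) / 2.662 = 1.925 mg/L.
Travel time t = 1.6e+04 m / 0.77 m/s = 2.078e+04 s = 0.2405 d.
C = 1.925·exp(−0.35·0.2405) = 1.925·0.9193 = 1.77 mg/L.

1.77 mg/L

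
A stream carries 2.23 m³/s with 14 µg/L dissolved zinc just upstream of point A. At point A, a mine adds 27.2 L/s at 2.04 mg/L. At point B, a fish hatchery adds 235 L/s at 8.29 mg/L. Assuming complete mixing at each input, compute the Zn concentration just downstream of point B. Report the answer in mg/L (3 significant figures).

14 µg/L = 0.014 mg/L.
27.2 L/s = 0.0272 m³/s.
After input A: C = (2.23·0.014 + 0.0272·2.04) / 2.257 = 0.03841 mg/L.
235 L/s = 0.235 m³/s.
After input B: C = (2.257·0.03841 + 0.235·8.29) / 2.492 = 0.8165 mg/L.

0.816 mg/L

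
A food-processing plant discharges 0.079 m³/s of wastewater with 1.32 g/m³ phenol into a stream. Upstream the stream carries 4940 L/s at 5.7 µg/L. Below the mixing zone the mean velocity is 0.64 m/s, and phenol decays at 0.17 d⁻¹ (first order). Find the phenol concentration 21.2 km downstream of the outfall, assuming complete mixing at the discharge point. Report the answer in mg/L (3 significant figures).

4940 L/s = 4.94 m³/s.
5.7 µg/L = 0.0057 mg/L.
After complete mixing, C₀ = (0.079·1.32 + 4.94·0.0057) / 5.019 = 0.02639 mg/L.
Travel time t = 2.12e+04 m / 0.64 m/s = 3.312e+04 s = 0.3834 d.
C = 0.02639·exp(−0.17·0.3834) = 0.02639·0.9369 = 0.02472 mg/L.

0.0247 mg/L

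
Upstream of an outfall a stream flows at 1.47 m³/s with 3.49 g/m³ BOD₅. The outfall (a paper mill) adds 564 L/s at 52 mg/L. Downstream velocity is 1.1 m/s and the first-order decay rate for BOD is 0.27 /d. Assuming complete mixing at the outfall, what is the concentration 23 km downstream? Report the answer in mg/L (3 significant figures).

15.9 mg/L

564 L/s = 0.564 m³/s.
After complete mixing, C₀ = (0.564·52 + 1.47·3.49) / 2.034 = 16.94 mg/L.
Travel time t = 2.3e+04 m / 1.1 m/s = 2.091e+04 s = 0.242 d.
C = 16.94·exp(−0.27·0.242) = 16.94·0.9367 = 15.87 mg/L.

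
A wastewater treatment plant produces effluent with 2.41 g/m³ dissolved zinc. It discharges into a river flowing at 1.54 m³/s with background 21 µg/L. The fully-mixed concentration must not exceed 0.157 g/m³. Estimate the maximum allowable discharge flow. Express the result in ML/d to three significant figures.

21 µg/L = 0.021 mg/L.
Mass balance at complete mixing: C_std·(Q_w + Q_r) = Q_w·C_e + Q_r·C_b.
Rearranging, Q_w = Q_r·(C_std − C_b)/(C_e − C_std) = 1.54·(0.157 − 0.021) / (2.41 − 0.157) = 0.09296 m³/s.
= 8.032 ML/d.

8.03 ML/d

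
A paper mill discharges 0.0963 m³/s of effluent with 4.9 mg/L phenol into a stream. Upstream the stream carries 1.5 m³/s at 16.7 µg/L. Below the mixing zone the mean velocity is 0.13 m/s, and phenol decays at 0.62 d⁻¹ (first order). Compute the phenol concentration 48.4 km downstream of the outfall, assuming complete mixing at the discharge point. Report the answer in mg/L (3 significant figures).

0.0215 mg/L

16.7 µg/L = 0.0167 mg/L.
After complete mixing, C₀ = (0.0963·4.9 + 1.5·0.0167) / 1.596 = 0.3113 mg/L.
Travel time t = 4.84e+04 m / 0.13 m/s = 3.723e+05 s = 4.309 d.
C = 0.3113·exp(−0.62·4.309) = 0.3113·0.06914 = 0.02152 mg/L.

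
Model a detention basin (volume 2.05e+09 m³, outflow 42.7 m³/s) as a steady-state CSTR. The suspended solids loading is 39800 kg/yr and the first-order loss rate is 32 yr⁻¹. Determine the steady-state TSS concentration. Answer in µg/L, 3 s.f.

0.594 µg/L

Outflow Q = 42.7 m³/s × 3.156e+07 s/yr = 1.348e+09 m³/yr.
Steady-state CSTR mass balance: W = Q·C + k·V·C, so C = W/(Q + kV).
Q + kV = 1.348e+09 + 32·2.05e+09 = 6.695e+10 m³/yr.
C = 39800/6.695e+10 = 5.945e-07 kg/m³ = 0.0005945 mg/L = 0.5945 µg/L.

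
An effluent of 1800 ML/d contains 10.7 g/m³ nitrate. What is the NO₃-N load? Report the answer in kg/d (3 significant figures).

1800 ML/d = 20.83 m³/s.
Mass flux = Q·C = 20.83 m³/s × 10.7 g/m³ = 222.9 g/s.
= 222.9 g/s × 86.4 = 1.926e+04 kg/d.

19300 kg/d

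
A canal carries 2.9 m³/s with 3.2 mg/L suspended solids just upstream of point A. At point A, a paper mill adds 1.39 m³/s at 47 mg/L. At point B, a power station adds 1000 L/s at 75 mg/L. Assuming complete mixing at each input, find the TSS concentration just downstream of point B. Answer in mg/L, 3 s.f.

After input A: C = (2.9·3.2 + 1.39·47) / 4.29 = 17.39 mg/L.
1000 L/s = 1 m³/s.
After input B: C = (4.29·17.39 + 1·75) / 5.29 = 28.28 mg/L.

28.3 mg/L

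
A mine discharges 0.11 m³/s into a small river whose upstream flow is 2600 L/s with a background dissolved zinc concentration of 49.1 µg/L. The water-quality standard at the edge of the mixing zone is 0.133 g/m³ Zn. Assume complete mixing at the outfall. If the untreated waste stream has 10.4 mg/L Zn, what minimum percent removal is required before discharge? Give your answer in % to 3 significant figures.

79.7 %

2600 L/s = 2.6 m³/s.
49.1 µg/L = 0.0491 mg/L.
Mass balance: 0.133·2.71 = 0.11·Cₑ + 2.6·0.0491.
Cₑ = (0.3604 − 0.1277) / 0.11 = 2.116 mg/L.
Required removal = 1 − 2.116/10.4 = 79.65 %.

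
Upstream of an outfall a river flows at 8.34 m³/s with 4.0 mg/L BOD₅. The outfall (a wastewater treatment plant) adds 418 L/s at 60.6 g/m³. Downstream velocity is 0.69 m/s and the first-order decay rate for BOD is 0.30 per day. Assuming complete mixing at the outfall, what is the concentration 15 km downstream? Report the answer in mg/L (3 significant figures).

418 L/s = 0.418 m³/s.
After complete mixing, C₀ = (0.418·60.6 + 8.34·4) / 8.758 = 6.701 mg/L.
Travel time t = 1.5e+04 m / 0.69 m/s = 2.174e+04 s = 0.2516 d.
C = 6.701·exp(−0.30·0.2516) = 6.701·0.9273 = 6.214 mg/L.

6.21 mg/L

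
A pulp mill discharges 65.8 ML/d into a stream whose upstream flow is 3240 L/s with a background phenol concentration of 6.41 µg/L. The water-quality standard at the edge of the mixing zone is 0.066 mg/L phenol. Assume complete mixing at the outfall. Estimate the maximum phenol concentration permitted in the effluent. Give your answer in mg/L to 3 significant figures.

65.8 ML/d = 0.7616 m³/s.
3240 L/s = 3.24 m³/s.
6.41 µg/L = 0.00641 mg/L.
Mass balance: 0.066·4.002 = 0.7616·Cₑ + 3.24·0.00641.
Cₑ = (0.2641 − 0.02077) / 0.7616 = 0.3195 mg/L.

0.320 mg/L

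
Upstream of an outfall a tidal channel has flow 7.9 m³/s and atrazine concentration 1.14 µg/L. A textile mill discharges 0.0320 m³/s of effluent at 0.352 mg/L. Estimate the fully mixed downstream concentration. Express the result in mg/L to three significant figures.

1.14 µg/L = 0.00114 mg/L.
By mass balance at complete mixing, C = (0.032·0.352 + 7.9·0.00114) / (0.032 + 7.9) = 0.02027/7.932 = 0.002555 mg/L.

0.00256 mg/L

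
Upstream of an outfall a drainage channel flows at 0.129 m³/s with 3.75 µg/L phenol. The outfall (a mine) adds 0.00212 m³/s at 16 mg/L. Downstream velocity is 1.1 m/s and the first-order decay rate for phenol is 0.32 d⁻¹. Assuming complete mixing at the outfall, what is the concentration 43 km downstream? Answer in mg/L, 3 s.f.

0.227 mg/L

3.75 µg/L = 0.00375 mg/L.
After complete mixing, C₀ = (0.00212·16 + 0.129·0.00375) / 0.1311 = 0.2624 mg/L.
Travel time t = 4.3e+04 m / 1.1 m/s = 3.909e+04 s = 0.4524 d.
C = 0.2624·exp(−0.32·0.4524) = 0.2624·0.8652 = 0.227 mg/L.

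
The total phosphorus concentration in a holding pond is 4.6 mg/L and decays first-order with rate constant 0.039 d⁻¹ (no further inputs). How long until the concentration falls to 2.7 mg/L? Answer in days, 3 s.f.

13.7 d

t = ln(C₀/C)/k = ln(4.6/2.7)/0.039 = 0.5328/0.039 = 13.66 d.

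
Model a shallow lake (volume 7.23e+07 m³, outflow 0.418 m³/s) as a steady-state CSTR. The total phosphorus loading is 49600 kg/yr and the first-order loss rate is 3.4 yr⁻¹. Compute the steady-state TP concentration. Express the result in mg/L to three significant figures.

0.191 mg/L

Outflow Q = 0.418 m³/s × 3.156e+07 s/yr = 1.319e+07 m³/yr.
Steady-state CSTR mass balance: W = Q·C + k·V·C, so C = W/(Q + kV).
Q + kV = 1.319e+07 + 3.4·7.23e+07 = 2.59e+08 m³/yr.
C = 49600/2.59e+08 = 0.0001915 kg/m³ = 0.1915 mg/L.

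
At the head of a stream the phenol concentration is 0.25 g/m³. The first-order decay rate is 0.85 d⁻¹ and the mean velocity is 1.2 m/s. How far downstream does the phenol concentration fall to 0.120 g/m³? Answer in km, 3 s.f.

From C = C₀·e^(−kt), t = ln(C₀/C)/k = ln(0.25/0.120)/0.85 = 0.734/0.85 = 0.8635 d.
Distance = v·t = 1.2 m/s × 7.461e+04 s = 8.953e+04 m = 89.53 km.

89.5 km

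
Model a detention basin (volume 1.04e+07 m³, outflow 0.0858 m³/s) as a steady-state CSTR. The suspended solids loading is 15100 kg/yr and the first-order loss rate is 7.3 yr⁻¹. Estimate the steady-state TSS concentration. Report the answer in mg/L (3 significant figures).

Outflow Q = 0.0858 m³/s × 3.156e+07 s/yr = 2.708e+06 m³/yr.
Steady-state CSTR mass balance: W = Q·C + k·V·C, so C = W/(Q + kV).
Q + kV = 2.708e+06 + 7.3·1.04e+07 = 7.863e+07 m³/yr.
C = 15100/7.863e+07 = 0.000192 kg/m³ = 0.192 mg/L.

0.192 mg/L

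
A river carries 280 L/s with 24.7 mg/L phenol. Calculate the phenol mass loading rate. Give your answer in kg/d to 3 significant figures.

598 kg/d

280 L/s = 0.28 m³/s.
Mass flux = Q·C = 0.28 m³/s × 24.7 g/m³ = 6.916 g/s.
= 6.916 g/s × 86.4 = 597.5 kg/d.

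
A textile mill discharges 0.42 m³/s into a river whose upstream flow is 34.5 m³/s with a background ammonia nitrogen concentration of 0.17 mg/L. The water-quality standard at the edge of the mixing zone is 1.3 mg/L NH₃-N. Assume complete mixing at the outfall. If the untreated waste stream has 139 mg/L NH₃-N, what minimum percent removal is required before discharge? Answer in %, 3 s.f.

32.3 %

Mass balance: 1.3·34.92 = 0.42·Cₑ + 34.5·0.17.
Cₑ = (45.4 − 5.865) / 0.42 = 94.12 mg/L.
Required removal = 1 − 94.12/139 = 32.29 %.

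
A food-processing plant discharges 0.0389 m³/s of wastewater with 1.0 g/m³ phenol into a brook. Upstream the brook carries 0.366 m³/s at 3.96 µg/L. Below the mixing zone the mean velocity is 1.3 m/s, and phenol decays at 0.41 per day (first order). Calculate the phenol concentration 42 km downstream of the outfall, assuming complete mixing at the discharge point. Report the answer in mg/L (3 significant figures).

3.96 µg/L = 0.00396 mg/L.
After complete mixing, C₀ = (0.0389·1 + 0.366·0.00396) / 0.4049 = 0.09965 mg/L.
Travel time t = 4.2e+04 m / 1.3 m/s = 3.231e+04 s = 0.3739 d.
C = 0.09965·exp(−0.41·0.3739) = 0.09965·0.8579 = 0.08549 mg/L.

0.0855 mg/L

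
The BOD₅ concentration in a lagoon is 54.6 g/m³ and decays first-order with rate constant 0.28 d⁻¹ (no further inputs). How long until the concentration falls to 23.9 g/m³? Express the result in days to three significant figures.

t = ln(C₀/C)/k = ln(54.6/23.9)/0.28 = 0.8262/0.28 = 2.951 d.

2.95 d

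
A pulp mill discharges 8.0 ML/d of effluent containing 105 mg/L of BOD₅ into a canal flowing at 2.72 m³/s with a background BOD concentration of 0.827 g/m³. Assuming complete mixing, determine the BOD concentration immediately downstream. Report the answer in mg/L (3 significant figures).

4.26 mg/L

8.0 ML/d = 0.09259 m³/s.
Conservation of mass across the mixing zone: C = (0.09259·105 + 2.72·0.827) / (0.09259 + 2.72) = 11.97/2.813 = 4.256 mg/L.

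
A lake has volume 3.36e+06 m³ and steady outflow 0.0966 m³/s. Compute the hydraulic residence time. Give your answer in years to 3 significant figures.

Q = 0.0966 m³/s × 3.156e+07 s/yr = 3.048e+06 m³/yr.
Hydraulic residence time τ = V/Q = 3.36e+06/3.048e+06 = 1.102 yr.

1.10 yr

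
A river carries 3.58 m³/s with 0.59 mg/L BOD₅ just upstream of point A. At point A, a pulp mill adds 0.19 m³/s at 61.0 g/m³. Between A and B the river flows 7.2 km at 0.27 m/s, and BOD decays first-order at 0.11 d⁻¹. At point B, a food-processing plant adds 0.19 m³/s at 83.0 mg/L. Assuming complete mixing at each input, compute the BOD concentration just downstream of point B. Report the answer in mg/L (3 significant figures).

7.33 mg/L

After input A: C = (3.58·0.59 + 0.19·61) / 3.77 = 3.635 mg/L.
Over the 7.2 km reach to input B (t = 2.667e+04 s = 0.3086 d), decay gives C = 3.635·exp(−0.11·0.3086) = 3.513 mg/L.
After input B: C = (3.77·3.513 + 0.19·83) / 3.96 = 7.327 mg/L.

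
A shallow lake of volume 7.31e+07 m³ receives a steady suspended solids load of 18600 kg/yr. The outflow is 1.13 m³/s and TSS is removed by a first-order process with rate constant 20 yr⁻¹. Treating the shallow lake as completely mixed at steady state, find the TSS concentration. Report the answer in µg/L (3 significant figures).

12.4 µg/L

Outflow Q = 1.13 m³/s × 3.156e+07 s/yr = 3.566e+07 m³/yr.
Steady-state CSTR mass balance: W = Q·C + k·V·C, so C = W/(Q + kV).
Q + kV = 3.566e+07 + 20·7.31e+07 = 1.498e+09 m³/yr.
C = 18600/1.498e+09 = 1.242e-05 kg/m³ = 0.01242 mg/L = 12.42 µg/L.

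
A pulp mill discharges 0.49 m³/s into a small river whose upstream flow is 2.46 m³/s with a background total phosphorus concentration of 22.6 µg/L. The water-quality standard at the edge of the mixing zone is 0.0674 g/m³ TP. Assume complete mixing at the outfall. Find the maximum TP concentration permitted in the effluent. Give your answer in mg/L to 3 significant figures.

0.292 mg/L

22.6 µg/L = 0.0226 mg/L.
Mass balance: 0.0674·2.95 = 0.49·Cₑ + 2.46·0.0226.
Cₑ = (0.1988 − 0.0556) / 0.49 = 0.2923 mg/L.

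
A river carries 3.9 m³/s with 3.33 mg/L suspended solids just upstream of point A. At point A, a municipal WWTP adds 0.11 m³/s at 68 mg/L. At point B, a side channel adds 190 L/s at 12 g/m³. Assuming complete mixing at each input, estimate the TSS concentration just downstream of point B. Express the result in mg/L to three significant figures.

After input A: C = (3.9·3.33 + 0.11·68) / 4.01 = 5.104 mg/L.
190 L/s = 0.19 m³/s.
After input B: C = (4.01·5.104 + 0.19·12) / 4.2 = 5.416 mg/L.

5.42 mg/L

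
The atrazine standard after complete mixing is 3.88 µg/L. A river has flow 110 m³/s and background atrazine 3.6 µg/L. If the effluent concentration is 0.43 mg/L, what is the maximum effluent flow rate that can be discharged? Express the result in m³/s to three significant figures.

3.6 µg/L = 0.0036 mg/L.
3.88 µg/L = 0.00388 mg/L.
Mass balance at complete mixing: C_std·(Q_w + Q_r) = Q_w·C_e + Q_r·C_b.
Rearranging, Q_w = Q_r·(C_std − C_b)/(C_e − C_std) = 110·(0.00388 − 0.0036) / (0.43 − 0.00388) = 0.07228 m³/s.

0.0723 m³/s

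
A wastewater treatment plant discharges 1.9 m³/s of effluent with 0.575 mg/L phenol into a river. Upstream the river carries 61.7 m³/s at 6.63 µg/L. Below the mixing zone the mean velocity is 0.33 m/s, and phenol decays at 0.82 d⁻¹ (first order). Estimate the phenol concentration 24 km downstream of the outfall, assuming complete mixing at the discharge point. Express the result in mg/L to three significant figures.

0.0118 mg/L

6.63 µg/L = 0.00663 mg/L.
After complete mixing, C₀ = (1.9·0.575 + 61.7·0.00663) / 63.6 = 0.02361 mg/L.
Travel time t = 2.4e+04 m / 0.33 m/s = 7.273e+04 s = 0.8418 d.
C = 0.02361·exp(−0.82·0.8418) = 0.02361·0.5015 = 0.01184 mg/L.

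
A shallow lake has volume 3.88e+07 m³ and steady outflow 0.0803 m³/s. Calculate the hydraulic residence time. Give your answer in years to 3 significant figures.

15.3 yr

Q = 0.0803 m³/s × 3.156e+07 s/yr = 2.534e+06 m³/yr.
Hydraulic residence time τ = V/Q = 3.88e+07/2.534e+06 = 15.31 yr.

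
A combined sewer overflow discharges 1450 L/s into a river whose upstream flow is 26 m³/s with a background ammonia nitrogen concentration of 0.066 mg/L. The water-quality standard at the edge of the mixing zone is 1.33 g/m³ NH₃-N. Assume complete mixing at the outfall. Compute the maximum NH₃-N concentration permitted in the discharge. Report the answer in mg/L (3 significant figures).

1450 L/s = 1.45 m³/s.
Mass balance: 1.33·27.45 = 1.45·Cₑ + 26·0.066.
Cₑ = (36.51 − 1.716) / 1.45 = 23.99 mg/L.

24.0 mg/L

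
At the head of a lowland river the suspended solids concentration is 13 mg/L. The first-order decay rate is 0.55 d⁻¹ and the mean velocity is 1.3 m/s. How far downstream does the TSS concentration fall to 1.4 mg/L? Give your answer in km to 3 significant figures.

455 km

From C = C₀·e^(−kt), t = ln(C₀/C)/k = ln(13/1.4)/0.55 = 2.228/0.55 = 4.052 d.
Distance = v·t = 1.3 m/s × 3.501e+05 s = 4.551e+05 m = 455.1 km.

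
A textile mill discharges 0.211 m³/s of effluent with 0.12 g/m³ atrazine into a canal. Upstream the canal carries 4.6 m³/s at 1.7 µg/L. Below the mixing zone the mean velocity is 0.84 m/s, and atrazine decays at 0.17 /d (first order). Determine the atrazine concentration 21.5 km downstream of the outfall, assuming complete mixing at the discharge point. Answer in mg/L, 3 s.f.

0.00655 mg/L

1.7 µg/L = 0.0017 mg/L.
After complete mixing, C₀ = (0.211·0.12 + 4.6·0.0017) / 4.811 = 0.006888 mg/L.
Travel time t = 2.15e+04 m / 0.84 m/s = 2.56e+04 s = 0.2962 d.
C = 0.006888·exp(−0.17·0.2962) = 0.006888·0.9509 = 0.00655 mg/L.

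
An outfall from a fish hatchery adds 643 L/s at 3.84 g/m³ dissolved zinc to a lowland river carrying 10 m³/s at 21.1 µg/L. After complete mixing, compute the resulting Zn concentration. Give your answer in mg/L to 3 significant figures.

0.252 mg/L

643 L/s = 0.643 m³/s.
21.1 µg/L = 0.0211 mg/L.
Conservation of mass across the mixing zone: C = (0.643·3.84 + 10·0.0211) / (0.643 + 10) = 2.68/10.64 = 0.2518 mg/L.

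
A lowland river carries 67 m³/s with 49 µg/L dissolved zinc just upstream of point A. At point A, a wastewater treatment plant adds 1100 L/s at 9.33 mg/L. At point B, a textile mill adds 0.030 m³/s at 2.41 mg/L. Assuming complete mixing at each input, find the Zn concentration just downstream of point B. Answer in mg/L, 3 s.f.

49 µg/L = 0.049 mg/L.
1100 L/s = 1.1 m³/s.
After input A: C = (67·0.049 + 1.1·9.33) / 68.1 = 0.1989 mg/L.
After input B: C = (68.1·0.1989 + 0.03·2.41) / 68.13 = 0.1999 mg/L.

0.200 mg/L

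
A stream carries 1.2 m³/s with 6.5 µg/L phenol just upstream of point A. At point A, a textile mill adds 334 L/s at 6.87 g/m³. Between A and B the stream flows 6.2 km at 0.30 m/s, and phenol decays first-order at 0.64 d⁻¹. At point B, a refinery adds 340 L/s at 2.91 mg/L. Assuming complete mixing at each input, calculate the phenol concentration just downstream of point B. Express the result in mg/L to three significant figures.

1.58 mg/L

6.5 µg/L = 0.0065 mg/L.
334 L/s = 0.334 m³/s.
After input A: C = (1.2·0.0065 + 0.334·6.87) / 1.534 = 1.501 mg/L.
Over the 6.2 km reach to input B (t = 2.067e+04 s = 0.2392 d), decay gives C = 1.501·exp(−0.64·0.2392) = 1.288 mg/L.
340 L/s = 0.34 m³/s.
After input B: C = (1.534·1.288 + 0.34·2.91) / 1.874 = 1.582 mg/L.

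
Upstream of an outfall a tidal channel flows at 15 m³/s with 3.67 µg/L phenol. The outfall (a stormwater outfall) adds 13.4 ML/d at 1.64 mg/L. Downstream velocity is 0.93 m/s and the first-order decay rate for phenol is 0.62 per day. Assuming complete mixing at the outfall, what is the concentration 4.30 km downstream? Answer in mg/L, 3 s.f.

0.0197 mg/L

13.4 ML/d = 0.1551 m³/s.
3.67 µg/L = 0.00367 mg/L.
After complete mixing, C₀ = (0.1551·1.64 + 15·0.00367) / 15.16 = 0.02042 mg/L.
Travel time t = 4300 m / 0.93 m/s = 4624 s = 0.05351 d.
C = 0.02042·exp(−0.62·0.05351) = 0.02042·0.9674 = 0.01975 mg/L.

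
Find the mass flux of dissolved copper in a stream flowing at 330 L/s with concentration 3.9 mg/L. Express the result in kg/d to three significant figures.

330 L/s = 0.33 m³/s.
Mass flux = Q·C = 0.33 m³/s × 3.9 g/m³ = 1.287 g/s.
= 1.287 g/s × 86.4 = 111.2 kg/d.

111 kg/d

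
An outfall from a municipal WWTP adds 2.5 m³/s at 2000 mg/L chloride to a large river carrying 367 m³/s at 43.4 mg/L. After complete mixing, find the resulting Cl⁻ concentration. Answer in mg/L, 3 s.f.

Conservation of mass across the mixing zone: C = (2.5·2000 + 367·43.4) / (2.5 + 367) = 2.093e+04/369.5 = 56.64 mg/L.

56.6 mg/L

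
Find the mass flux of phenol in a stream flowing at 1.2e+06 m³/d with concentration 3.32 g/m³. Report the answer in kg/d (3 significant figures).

3980 kg/d

1.2e+06 m³/d = 13.89 m³/s.
Mass flux = Q·C = 13.89 m³/s × 3.32 g/m³ = 46.11 g/s.
= 46.11 g/s × 86.4 = 3984 kg/d.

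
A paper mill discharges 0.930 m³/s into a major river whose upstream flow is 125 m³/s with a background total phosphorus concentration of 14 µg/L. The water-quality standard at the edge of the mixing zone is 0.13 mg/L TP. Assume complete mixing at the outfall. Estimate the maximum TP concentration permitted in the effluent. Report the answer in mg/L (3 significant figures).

15.7 mg/L

14 µg/L = 0.014 mg/L.
Mass balance: 0.13·125.9 = 0.93·Cₑ + 125·0.014.
Cₑ = (16.37 − 1.75) / 0.93 = 15.72 mg/L.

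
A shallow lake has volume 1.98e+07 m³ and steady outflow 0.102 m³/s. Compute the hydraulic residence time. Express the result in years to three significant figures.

Q = 0.102 m³/s × 3.156e+07 s/yr = 3.219e+06 m³/yr.
Hydraulic residence time τ = V/Q = 1.98e+07/3.219e+06 = 6.151 yr.

6.15 yr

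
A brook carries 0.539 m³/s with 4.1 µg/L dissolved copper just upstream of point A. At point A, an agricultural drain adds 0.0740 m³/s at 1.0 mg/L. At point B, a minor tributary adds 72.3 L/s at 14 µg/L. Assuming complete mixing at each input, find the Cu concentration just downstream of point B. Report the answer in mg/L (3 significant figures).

0.113 mg/L

4.1 µg/L = 0.0041 mg/L.
After input A: C = (0.539·0.0041 + 0.074·1) / 0.613 = 0.1243 mg/L.
72.3 L/s = 0.0723 m³/s.
14 µg/L = 0.014 mg/L.
After input B: C = (0.613·0.1243 + 0.0723·0.014) / 0.6853 = 0.1127 mg/L.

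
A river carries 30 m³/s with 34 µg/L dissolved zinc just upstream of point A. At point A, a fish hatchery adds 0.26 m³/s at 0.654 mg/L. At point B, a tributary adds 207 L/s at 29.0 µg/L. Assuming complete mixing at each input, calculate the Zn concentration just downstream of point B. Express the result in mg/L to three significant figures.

0.0393 mg/L

34 µg/L = 0.034 mg/L.
After input A: C = (30·0.034 + 0.26·0.654) / 30.26 = 0.03933 mg/L.
207 L/s = 0.207 m³/s.
29.0 µg/L = 0.029 mg/L.
After input B: C = (30.26·0.03933 + 0.207·0.029) / 30.47 = 0.03926 mg/L.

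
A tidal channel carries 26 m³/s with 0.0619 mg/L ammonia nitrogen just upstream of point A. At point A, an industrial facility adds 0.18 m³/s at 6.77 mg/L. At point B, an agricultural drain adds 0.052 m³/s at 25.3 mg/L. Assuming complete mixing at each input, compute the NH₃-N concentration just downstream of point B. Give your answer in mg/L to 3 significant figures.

0.158 mg/L

After input A: C = (26·0.0619 + 0.18·6.77) / 26.18 = 0.108 mg/L.
After input B: C = (26.18·0.108 + 0.052·25.3) / 26.23 = 0.158 mg/L.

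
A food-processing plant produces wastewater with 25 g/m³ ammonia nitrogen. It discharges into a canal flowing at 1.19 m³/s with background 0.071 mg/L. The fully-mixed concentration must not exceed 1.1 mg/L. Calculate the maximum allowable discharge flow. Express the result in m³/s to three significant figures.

0.0512 m³/s

Mass balance at complete mixing: C_std·(Q_w + Q_r) = Q_w·C_e + Q_r·C_b.
Rearranging, Q_w = Q_r·(C_std − C_b)/(C_e − C_std) = 1.19·(1.1 − 0.071) / (25 − 1.1) = 0.05123 m³/s.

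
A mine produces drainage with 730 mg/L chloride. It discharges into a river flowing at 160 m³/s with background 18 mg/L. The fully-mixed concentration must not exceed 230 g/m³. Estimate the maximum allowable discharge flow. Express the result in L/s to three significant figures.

67800 L/s

Mass balance at complete mixing: C_std·(Q_w + Q_r) = Q_w·C_e + Q_r·C_b.
Rearranging, Q_w = Q_r·(C_std − C_b)/(C_e − C_std) = 160·(230 − 18) / (730 − 230) = 67.84 m³/s.
= 6.784e+04 L/s.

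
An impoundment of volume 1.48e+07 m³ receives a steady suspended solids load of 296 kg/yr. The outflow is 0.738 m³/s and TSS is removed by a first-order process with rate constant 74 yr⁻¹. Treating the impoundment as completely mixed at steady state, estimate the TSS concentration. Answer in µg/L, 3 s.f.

0.265 µg/L

Outflow Q = 0.738 m³/s × 3.156e+07 s/yr = 2.329e+07 m³/yr.
Steady-state CSTR mass balance: W = Q·C + k·V·C, so C = W/(Q + kV).
Q + kV = 2.329e+07 + 74·1.48e+07 = 1.118e+09 m³/yr.
C = 296/1.118e+09 = 2.646e-07 kg/m³ = 0.0002646 mg/L = 0.2646 µg/L.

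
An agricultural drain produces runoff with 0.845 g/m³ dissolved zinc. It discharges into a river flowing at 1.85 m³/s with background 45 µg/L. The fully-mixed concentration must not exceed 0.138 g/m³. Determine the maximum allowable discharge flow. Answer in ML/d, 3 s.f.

45 µg/L = 0.045 mg/L.
Mass balance at complete mixing: C_std·(Q_w + Q_r) = Q_w·C_e + Q_r·C_b.
Rearranging, Q_w = Q_r·(C_std − C_b)/(C_e − C_std) = 1.85·(0.138 − 0.045) / (0.845 − 0.138) = 0.2434 m³/s.
= 21.03 ML/d.

21.0 ML/d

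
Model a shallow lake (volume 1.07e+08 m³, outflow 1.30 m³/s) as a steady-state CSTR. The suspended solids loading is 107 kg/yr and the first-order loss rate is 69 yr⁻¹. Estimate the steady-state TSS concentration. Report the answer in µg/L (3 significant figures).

Outflow Q = 1.30 m³/s × 3.156e+07 s/yr = 4.102e+07 m³/yr.
Steady-state CSTR mass balance: W = Q·C + k·V·C, so C = W/(Q + kV).
Q + kV = 4.102e+07 + 69·1.07e+08 = 7.424e+09 m³/yr.
C = 107/7.424e+09 = 1.441e-08 kg/m³ = 1.441e-05 mg/L = 0.01441 µg/L.

0.0144 µg/L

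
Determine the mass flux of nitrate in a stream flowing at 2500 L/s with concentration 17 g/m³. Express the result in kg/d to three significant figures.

2500 L/s = 2.5 m³/s.
Mass flux = Q·C = 2.5 m³/s × 17 g/m³ = 42.5 g/s.
= 42.5 g/s × 86.4 = 3672 kg/d.

3670 kg/d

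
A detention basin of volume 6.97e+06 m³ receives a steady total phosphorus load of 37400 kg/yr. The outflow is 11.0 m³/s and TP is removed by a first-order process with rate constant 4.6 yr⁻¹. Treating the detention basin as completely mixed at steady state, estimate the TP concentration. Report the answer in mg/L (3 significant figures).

0.0986 mg/L

Outflow Q = 11.0 m³/s × 3.156e+07 s/yr = 3.471e+08 m³/yr.
Steady-state CSTR mass balance: W = Q·C + k·V·C, so C = W/(Q + kV).
Q + kV = 3.471e+08 + 4.6·6.97e+06 = 3.792e+08 m³/yr.
C = 37400/3.792e+08 = 9.863e-05 kg/m³ = 0.09863 mg/L.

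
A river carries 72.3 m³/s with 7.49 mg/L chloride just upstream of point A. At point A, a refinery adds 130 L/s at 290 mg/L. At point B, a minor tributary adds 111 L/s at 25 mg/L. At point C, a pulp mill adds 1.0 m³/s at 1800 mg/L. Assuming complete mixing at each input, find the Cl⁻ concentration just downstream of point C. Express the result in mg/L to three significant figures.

130 L/s = 0.13 m³/s.
After input A: C = (72.3·7.49 + 0.13·290) / 72.43 = 7.997 mg/L.
111 L/s = 0.111 m³/s.
After input B: C = (72.43·7.997 + 0.111·25) / 72.54 = 8.023 mg/L.
After input C: C = (72.54·8.023 + 1·1800) / 73.54 = 32.39 mg/L.

32.4 mg/L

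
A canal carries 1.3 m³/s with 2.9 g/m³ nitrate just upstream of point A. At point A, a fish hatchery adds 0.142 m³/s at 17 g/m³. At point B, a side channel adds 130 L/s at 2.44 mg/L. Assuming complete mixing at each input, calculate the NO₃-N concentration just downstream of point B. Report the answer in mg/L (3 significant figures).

After input A: C = (1.3·2.9 + 0.142·17) / 1.442 = 4.288 mg/L.
130 L/s = 0.13 m³/s.
After input B: C = (1.442·4.288 + 0.13·2.44) / 1.572 = 4.136 mg/L.

4.14 mg/L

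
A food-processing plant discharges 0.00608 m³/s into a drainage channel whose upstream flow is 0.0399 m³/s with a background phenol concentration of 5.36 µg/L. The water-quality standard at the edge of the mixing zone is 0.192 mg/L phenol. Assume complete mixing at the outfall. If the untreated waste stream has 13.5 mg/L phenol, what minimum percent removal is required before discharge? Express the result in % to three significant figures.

89.5 %

5.36 µg/L = 0.00536 mg/L.
Mass balance: 0.192·0.04598 = 0.00608·Cₑ + 0.0399·0.00536.
Cₑ = (0.008828 − 0.0002139) / 0.00608 = 1.417 mg/L.
Required removal = 1 − 1.417/13.5 = 89.5 %.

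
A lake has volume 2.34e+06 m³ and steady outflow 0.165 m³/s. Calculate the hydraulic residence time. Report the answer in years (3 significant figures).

Q = 0.165 m³/s × 3.156e+07 s/yr = 5.207e+06 m³/yr.
Hydraulic residence time τ = V/Q = 2.34e+06/5.207e+06 = 0.4494 yr.

0.449 yr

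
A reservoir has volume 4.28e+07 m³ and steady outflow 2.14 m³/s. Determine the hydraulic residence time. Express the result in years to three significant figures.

0.634 yr

Q = 2.14 m³/s × 3.156e+07 s/yr = 6.753e+07 m³/yr.
Hydraulic residence time τ = V/Q = 4.28e+07/6.753e+07 = 0.6338 yr.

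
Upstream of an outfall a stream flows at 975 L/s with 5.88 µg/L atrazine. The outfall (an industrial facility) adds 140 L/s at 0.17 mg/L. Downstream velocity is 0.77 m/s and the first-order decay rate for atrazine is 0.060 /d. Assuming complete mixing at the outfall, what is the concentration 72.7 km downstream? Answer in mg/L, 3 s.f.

0.0248 mg/L

140 L/s = 0.14 m³/s.
975 L/s = 0.975 m³/s.
5.88 µg/L = 0.00588 mg/L.
After complete mixing, C₀ = (0.14·0.17 + 0.975·0.00588) / 1.115 = 0.02649 mg/L.
Travel time t = 7.27e+04 m / 0.77 m/s = 9.442e+04 s = 1.093 d.
C = 0.02649·exp(−0.060·1.093) = 0.02649·0.9365 = 0.02481 mg/L.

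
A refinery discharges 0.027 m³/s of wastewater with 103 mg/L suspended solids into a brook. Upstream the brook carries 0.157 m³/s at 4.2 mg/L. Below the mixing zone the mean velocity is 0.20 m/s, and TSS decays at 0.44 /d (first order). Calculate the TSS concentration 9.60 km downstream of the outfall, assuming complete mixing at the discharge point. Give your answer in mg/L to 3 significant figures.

14.6 mg/L

After complete mixing, C₀ = (0.027·103 + 0.157·4.2) / 0.184 = 18.7 mg/L.
Travel time t = 9600 m / 0.20 m/s = 4.8e+04 s = 0.5556 d.
C = 18.7·exp(−0.44·0.5556) = 18.7·0.7831 = 14.64 mg/L.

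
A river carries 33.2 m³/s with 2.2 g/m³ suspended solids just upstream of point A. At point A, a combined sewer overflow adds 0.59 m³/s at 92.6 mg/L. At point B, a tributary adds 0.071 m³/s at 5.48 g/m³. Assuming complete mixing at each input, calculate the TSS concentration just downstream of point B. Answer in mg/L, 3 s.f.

3.78 mg/L

After input A: C = (33.2·2.2 + 0.59·92.6) / 33.79 = 3.778 mg/L.
After input B: C = (33.79·3.778 + 0.071·5.48) / 33.86 = 3.782 mg/L.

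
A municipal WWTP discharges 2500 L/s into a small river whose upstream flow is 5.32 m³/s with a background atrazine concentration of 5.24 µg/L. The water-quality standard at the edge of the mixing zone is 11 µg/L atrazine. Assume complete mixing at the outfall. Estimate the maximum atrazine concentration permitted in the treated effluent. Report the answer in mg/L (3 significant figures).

2500 L/s = 2.5 m³/s.
5.24 µg/L = 0.00524 mg/L.
11 µg/L = 0.011 mg/L.
Mass balance: 0.011·7.82 = 2.5·Cₑ + 5.32·0.00524.
Cₑ = (0.08602 − 0.02788) / 2.5 = 0.02326 mg/L.

0.0233 mg/L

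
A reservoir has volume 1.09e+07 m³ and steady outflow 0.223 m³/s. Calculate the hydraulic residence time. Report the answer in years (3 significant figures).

1.55 yr

Q = 0.223 m³/s × 3.156e+07 s/yr = 7.037e+06 m³/yr.
Hydraulic residence time τ = V/Q = 1.09e+07/7.037e+06 = 1.549 yr.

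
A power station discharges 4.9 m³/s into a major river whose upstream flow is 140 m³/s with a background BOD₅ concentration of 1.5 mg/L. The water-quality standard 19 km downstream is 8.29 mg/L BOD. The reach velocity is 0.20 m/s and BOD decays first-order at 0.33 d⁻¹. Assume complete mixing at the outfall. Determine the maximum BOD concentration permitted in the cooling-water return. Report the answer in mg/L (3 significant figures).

310 mg/L

Travel time to the compliance point: t = 1.9e+04/0.20 = 9.5e+04 s = 1.1 d; decay factor exp(−0.33·1.1) = 0.6957.
So the concentration just after mixing may be at most 8.29/0.6957 = 11.92 mg/L.
Mass balance: 11.92·144.9 = 4.9·Cₑ + 140·1.5.
Cₑ = (1727 − 210) / 4.9 = 309.5 mg/L.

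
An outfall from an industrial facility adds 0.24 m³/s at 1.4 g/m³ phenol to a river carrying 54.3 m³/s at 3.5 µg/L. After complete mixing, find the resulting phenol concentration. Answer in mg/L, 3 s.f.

0.00965 mg/L

3.5 µg/L = 0.0035 mg/L.
Flow-weighted mixing gives C = (0.24·1.4 + 54.3·0.0035) / (0.24 + 54.3) = 0.526/54.54 = 0.009645 mg/L.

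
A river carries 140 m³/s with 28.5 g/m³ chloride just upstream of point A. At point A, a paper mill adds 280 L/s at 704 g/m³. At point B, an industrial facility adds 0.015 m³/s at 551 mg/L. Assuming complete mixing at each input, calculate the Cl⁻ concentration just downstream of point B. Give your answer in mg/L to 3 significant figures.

280 L/s = 0.28 m³/s.
After input A: C = (140·28.5 + 0.28·704) / 140.3 = 29.85 mg/L.
After input B: C = (140.3·29.85 + 0.015·551) / 140.3 = 29.9 mg/L.

29.9 mg/L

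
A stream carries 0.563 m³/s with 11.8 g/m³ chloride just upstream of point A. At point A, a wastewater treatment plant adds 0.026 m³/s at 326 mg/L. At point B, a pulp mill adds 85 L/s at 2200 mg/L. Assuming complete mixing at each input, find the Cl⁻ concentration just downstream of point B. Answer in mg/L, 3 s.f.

300 mg/L

After input A: C = (0.563·11.8 + 0.026·326) / 0.589 = 25.67 mg/L.
85 L/s = 0.085 m³/s.
After input B: C = (0.589·25.67 + 0.085·2200) / 0.674 = 299.9 mg/L.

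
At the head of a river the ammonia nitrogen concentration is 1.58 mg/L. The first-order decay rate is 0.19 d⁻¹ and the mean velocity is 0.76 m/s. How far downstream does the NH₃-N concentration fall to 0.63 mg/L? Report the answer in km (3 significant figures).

From C = C₀·e^(−kt), t = ln(C₀/C)/k = ln(1.58/0.63)/0.19 = 0.9195/0.19 = 4.839 d.
Distance = v·t = 0.76 m/s × 4.181e+05 s = 3.178e+05 m = 317.8 km.

318 km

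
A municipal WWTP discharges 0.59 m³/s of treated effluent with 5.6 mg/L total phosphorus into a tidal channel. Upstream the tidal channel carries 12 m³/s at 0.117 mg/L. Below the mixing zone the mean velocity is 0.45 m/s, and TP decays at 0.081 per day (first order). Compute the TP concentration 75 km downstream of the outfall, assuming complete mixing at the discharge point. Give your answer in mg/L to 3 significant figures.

0.320 mg/L

After complete mixing, C₀ = (0.59·5.6 + 12·0.117) / 12.59 = 0.3739 mg/L.
Travel time t = 7.5e+04 m / 0.45 m/s = 1.667e+05 s = 1.929 d.
C = 0.3739·exp(−0.081·1.929) = 0.3739·0.8553 = 0.3199 mg/L.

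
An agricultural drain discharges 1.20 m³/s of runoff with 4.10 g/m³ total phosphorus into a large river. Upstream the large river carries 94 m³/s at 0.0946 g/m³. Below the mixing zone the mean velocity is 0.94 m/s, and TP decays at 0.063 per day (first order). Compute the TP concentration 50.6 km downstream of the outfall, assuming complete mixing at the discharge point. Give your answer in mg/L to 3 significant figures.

0.140 mg/L

After complete mixing, C₀ = (1.2·4.1 + 94·0.0946) / 95.2 = 0.1451 mg/L.
Travel time t = 5.06e+04 m / 0.94 m/s = 5.383e+04 s = 0.623 d.
C = 0.1451·exp(−0.063·0.623) = 0.1451·0.9615 = 0.1395 mg/L.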